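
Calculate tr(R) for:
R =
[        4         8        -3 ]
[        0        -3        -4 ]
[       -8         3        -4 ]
tr(R) = 4 - 3 - 4 = -3

The trace of a square matrix is the sum of its diagonal entries.
Diagonal entries of R: R[0][0] = 4, R[1][1] = -3, R[2][2] = -4.
tr(R) = 4 - 3 - 4 = -3.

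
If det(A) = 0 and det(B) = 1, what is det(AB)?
0

Use the multiplicative property of determinants: det(AB) = det(A)*det(B).
det(AB) = (0)*(1) = 0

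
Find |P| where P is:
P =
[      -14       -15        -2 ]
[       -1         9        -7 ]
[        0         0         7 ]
det(P) = -987

Expand along row 0 (cofactor expansion): det(P) = a*(e*i - f*h) - b*(d*i - f*g) + c*(d*h - e*g), where the 3×3 is [[a, b, c], [d, e, f], [g, h, i]].
Minor M_00 = (9)*(7) - (-7)*(0) = 63 - 0 = 63.
Minor M_01 = (-1)*(7) - (-7)*(0) = -7 - 0 = -7.
Minor M_02 = (-1)*(0) - (9)*(0) = 0 - 0 = 0.
det(P) = (-14)*(63) - (-15)*(-7) + (-2)*(0) = -882 - 105 + 0 = -987.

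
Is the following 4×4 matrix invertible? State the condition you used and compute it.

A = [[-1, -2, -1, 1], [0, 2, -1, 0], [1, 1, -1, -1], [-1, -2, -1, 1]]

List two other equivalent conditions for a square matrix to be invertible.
No, not invertible; det(A) = 0 (two rows are equal, so the rows are linearly dependent). Equivalent conditions (failing for this A): rank(A) < 4; Ax = 0 has non-trivial solutions; 0 is an eigenvalue; the columns are linearly dependent.

To check invertibility, compute det(A).
In this matrix, row 0 and the last row are identical, so one row is a scalar multiple of another and the rows are linearly dependent.
A matrix with linearly dependent rows has det = 0 and is not invertible.
Equivalent failed conditions:
- rank(A) < 4.
- Ax = 0 has non-trivial solutions.
- 0 is an eigenvalue.
- The columns are linearly dependent.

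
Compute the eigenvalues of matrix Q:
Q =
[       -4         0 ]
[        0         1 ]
λ = -4, 1

Solve det(Q - λI) = 0. For a 2×2 matrix the characteristic equation is λ² - (trace)λ + det = 0.
trace(Q) = a + d = -4 + 1 = -3.
det(Q) = a*d - b*c = (-4)*(1) - (0)*(0) = -4 - 0 = -4.
Characteristic equation: λ² - (-3)λ + (-4) = 0.
Discriminant = (-3)² - 4*(-4) = 9 + 16 = 25.
λ = (-3 ± √25) / 2 = (-3 ± 5) / 2 = -4, 1.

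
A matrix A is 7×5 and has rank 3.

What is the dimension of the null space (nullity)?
2

The rank-nullity theorem for an m×n matrix states:
rank(A) + nullity(A) = n (the number of columns).
Here n = 5 and rank(A) = 3, so nullity(A) = 5 - 3 = 2.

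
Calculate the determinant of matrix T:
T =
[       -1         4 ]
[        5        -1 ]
det(T) = -19

For a 2×2 matrix [[a, b], [c, d]], det = a*d - b*c.
det(T) = (-1)*(-1) - (4)*(5) = 1 - 20 = -19.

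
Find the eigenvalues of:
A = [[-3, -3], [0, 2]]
λ = -3, 2

Solve det(A - λI) = 0. For a 2×2 matrix this is λ² - (trace)λ + det = 0.
trace(A) = -3 + 2 = -1.
det(A) = (-3)*(2) - (-3)*(0) = -6 - 0 = -6.
Characteristic equation: λ² - (-1)λ + (-6) = 0.
Discriminant: (-1)² - 4*(-6) = 1 + 24 = 25.
Roots: λ = (-1 ± √25) / 2 = -3, 2.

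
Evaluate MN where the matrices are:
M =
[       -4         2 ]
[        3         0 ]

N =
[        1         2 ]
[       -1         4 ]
MN =
[       -6         0 ]
[        3         6 ]

Matrix multiplication: (MN)[i][j] = sum over k of M[i][k] * N[k][j].
  (MN)[0][0] = (-4)*(1) + (2)*(-1) = -6
  (MN)[0][1] = (-4)*(2) + (2)*(4) = 0
  (MN)[1][0] = (3)*(1) + (0)*(-1) = 3
  (MN)[1][1] = (3)*(2) + (0)*(4) = 6
MN =
[       -6         0 ]
[        3         6 ]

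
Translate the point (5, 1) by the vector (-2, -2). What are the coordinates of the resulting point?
(3, -1)

Translation by (-2, -2):
x' = 5 + -2 = 3
y' = 1 + -2 = -1
Homogeneous matrix: [[1, 0, -2], [0, 1, -2], [0, 0, 1]]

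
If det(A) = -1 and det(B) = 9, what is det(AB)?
-9

Use the multiplicative property of determinants: det(AB) = det(A)*det(B).
det(AB) = (-1)*(9) = -9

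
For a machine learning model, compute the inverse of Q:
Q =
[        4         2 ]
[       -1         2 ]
det(Q) = 10
Q⁻¹ =
[      1/5      -1/5 ]
[     1/10       2/5 ]

For a 2×2 matrix Q = [[a, b], [c, d]] with det(Q) ≠ 0, Q⁻¹ = (1/det(Q)) * [[d, -b], [-c, a]].
det(Q) = (4)*(2) - (2)*(-1) = 8 + 2 = 10.
Q⁻¹ = (1/10) * [[2, -2], [1, 4]].
Dividing each entry by 10 and reducing:
Q⁻¹ =
[      1/5      -1/5 ]
[     1/10       2/5 ]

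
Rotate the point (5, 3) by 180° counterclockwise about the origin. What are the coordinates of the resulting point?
(-5, -3)

Rotation matrix R(θ) = [[cos θ, -sin θ], [sin θ, cos θ]]; for θ = 180°:
R = [[-1, 0], [0, -1]]
Result: R × [5, 3]ᵀ = [-1·5 + (0)·3, 0·5 + (-1)·3]ᵀ = (-5, -3)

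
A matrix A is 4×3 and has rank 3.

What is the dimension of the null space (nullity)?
0

The rank-nullity theorem for an m×n matrix states:
rank(A) + nullity(A) = n (the number of columns).
Here n = 3 and rank(A) = 3, so nullity(A) = 3 - 3 = 0.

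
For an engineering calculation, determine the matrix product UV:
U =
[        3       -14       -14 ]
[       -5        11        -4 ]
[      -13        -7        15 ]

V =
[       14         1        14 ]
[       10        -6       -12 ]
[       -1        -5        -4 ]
UV =
[      -84       157       266 ]
[       44       -51      -186 ]
[     -267       -46      -158 ]

Matrix multiplication: (UV)[i][j] = sum over k of U[i][k] * V[k][j].
  (UV)[0][0] = (3)*(14) + (-14)*(10) + (-14)*(-1) = -84
  (UV)[0][1] = (3)*(1) + (-14)*(-6) + (-14)*(-5) = 157
  (UV)[0][2] = (3)*(14) + (-14)*(-12) + (-14)*(-4) = 266
  (UV)[1][0] = (-5)*(14) + (11)*(10) + (-4)*(-1) = 44
  (UV)[1][1] = (-5)*(1) + (11)*(-6) + (-4)*(-5) = -51
  (UV)[1][2] = (-5)*(14) + (11)*(-12) + (-4)*(-4) = -186
  (UV)[2][0] = (-13)*(14) + (-7)*(10) + (15)*(-1) = -267
  (UV)[2][1] = (-13)*(1) + (-7)*(-6) + (15)*(-5) = -46
  (UV)[2][2] = (-13)*(14) + (-7)*(-12) + (15)*(-4) = -158
UV =
[      -84       157       266 ]
[       44       -51      -186 ]
[     -267       -46      -158 ]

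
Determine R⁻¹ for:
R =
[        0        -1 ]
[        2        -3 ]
det(R) = 2
R⁻¹ =
[     -3/2       1/2 ]
[       -1         0 ]

For a 2×2 matrix R = [[a, b], [c, d]] with det(R) ≠ 0, R⁻¹ = (1/det(R)) * [[d, -b], [-c, a]].
det(R) = (0)*(-3) - (-1)*(2) = 0 + 2 = 2.
R⁻¹ = (1/2) * [[-3, 1], [-2, 0]].
Dividing each entry by 2 and reducing:
R⁻¹ =
[     -3/2       1/2 ]
[       -1         0 ]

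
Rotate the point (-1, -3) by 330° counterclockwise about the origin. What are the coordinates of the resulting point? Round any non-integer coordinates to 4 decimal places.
(-2.3660, -2.0981)

Rotation matrix R(θ) = [[cos θ, -sin θ], [sin θ, cos θ]]; for θ = 330°:
R = [[√3/2, 1/2], [-1/2, √3/2]]
Result: R × [-1, -3]ᵀ = [√3/2·-1 + (1/2)·-3, -1/2·-1 + (√3/2)·-3]ᵀ = (-2.3660, -2.0981)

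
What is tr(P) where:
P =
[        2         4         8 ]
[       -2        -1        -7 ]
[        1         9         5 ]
tr(P) = 2 - 1 + 5 = 6

The trace of a square matrix is the sum of its diagonal entries.
Diagonal entries of P: P[0][0] = 2, P[1][1] = -1, P[2][2] = 5.
tr(P) = 2 - 1 + 5 = 6.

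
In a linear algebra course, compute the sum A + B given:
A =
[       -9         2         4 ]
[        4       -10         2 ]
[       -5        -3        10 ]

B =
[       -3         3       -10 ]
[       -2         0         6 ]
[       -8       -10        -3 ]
A + B =
[      -12         5        -6 ]
[        2       -10         8 ]
[      -13       -13         7 ]

Matrix addition is elementwise: (A+B)[i][j] = A[i][j] + B[i][j].
  (A+B)[0][0] = (-9) + (-3) = -12
  (A+B)[0][1] = (2) + (3) = 5
  (A+B)[0][2] = (4) + (-10) = -6
  (A+B)[1][0] = (4) + (-2) = 2
  (A+B)[1][1] = (-10) + (0) = -10
  (A+B)[1][2] = (2) + (6) = 8
  (A+B)[2][0] = (-5) + (-8) = -13
  (A+B)[2][1] = (-3) + (-10) = -13
  (A+B)[2][2] = (10) + (-3) = 7
A + B =
[      -12         5        -6 ]
[        2       -10         8 ]
[      -13       -13         7 ]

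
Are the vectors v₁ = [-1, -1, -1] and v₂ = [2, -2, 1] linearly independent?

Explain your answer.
Yes, linearly independent

Two vectors are linearly dependent iff one is a scalar multiple of the other.
No single scalar k satisfies v₂ = k·v₁ (the ratios of corresponding entries disagree), so v₁ and v₂ are linearly independent.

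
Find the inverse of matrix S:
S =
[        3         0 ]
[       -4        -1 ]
det(S) = -3
S⁻¹ =
[      1/3         0 ]
[     -4/3        -1 ]

For a 2×2 matrix S = [[a, b], [c, d]] with det(S) ≠ 0, S⁻¹ = (1/det(S)) * [[d, -b], [-c, a]].
det(S) = (3)*(-1) - (0)*(-4) = -3 - 0 = -3.
S⁻¹ = (1/-3) * [[-1, 0], [4, 3]].
Dividing each entry by -3 and reducing:
S⁻¹ =
[      1/3         0 ]
[     -4/3        -1 ]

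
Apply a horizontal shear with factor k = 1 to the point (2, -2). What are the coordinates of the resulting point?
(0, -2)

Shear matrix for horizontal shear with factor k = 1:
[[1, 1], [0, 1]]
Result: (2, -2) → (0, -2)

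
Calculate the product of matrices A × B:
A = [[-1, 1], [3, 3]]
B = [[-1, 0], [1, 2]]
[[2, 2], [0, 6]]

Matrix multiplication:
C[0][0] = -1×-1 + 1×1 = 2
C[0][1] = -1×0 + 1×2 = 2
C[1][0] = 3×-1 + 3×1 = 0
C[1][1] = 3×0 + 3×2 = 6
Result: [[2, 2], [0, 6]]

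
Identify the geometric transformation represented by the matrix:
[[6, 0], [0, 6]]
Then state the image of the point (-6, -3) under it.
uniform scaling by factor 6; image of (-6, -3) is (-36, -18)

This is a diagonal matrix with equal entries 6, so it scales both axes by the same factor 6.
The matrix [[6, 0], [0, 6]] represents: uniform scaling by factor 6.
Applying it to (-6, -3): [6·-6 + 0·-3, 0·-6 + 6·-3] = (-36, -18).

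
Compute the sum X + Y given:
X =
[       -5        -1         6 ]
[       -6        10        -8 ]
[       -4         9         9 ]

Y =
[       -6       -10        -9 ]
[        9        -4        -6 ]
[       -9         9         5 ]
X + Y =
[      -11       -11        -3 ]
[        3         6       -14 ]
[      -13        18        14 ]

Matrix addition is elementwise: (X+Y)[i][j] = X[i][j] + Y[i][j].
  (X+Y)[0][0] = (-5) + (-6) = -11
  (X+Y)[0][1] = (-1) + (-10) = -11
  (X+Y)[0][2] = (6) + (-9) = -3
  (X+Y)[1][0] = (-6) + (9) = 3
  (X+Y)[1][1] = (10) + (-4) = 6
  (X+Y)[1][2] = (-8) + (-6) = -14
  (X+Y)[2][0] = (-4) + (-9) = -13
  (X+Y)[2][1] = (9) + (9) = 18
  (X+Y)[2][2] = (9) + (5) = 14
X + Y =
[      -11       -11        -3 ]
[        3         6       -14 ]
[      -13        18        14 ]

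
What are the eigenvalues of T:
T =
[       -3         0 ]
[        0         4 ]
λ = -3, 4

Solve det(T - λI) = 0. For a 2×2 matrix the characteristic equation is λ² - (trace)λ + det = 0.
trace(T) = a + d = -3 + 4 = 1.
det(T) = a*d - b*c = (-3)*(4) - (0)*(0) = -12 - 0 = -12.
Characteristic equation: λ² - (1)λ + (-12) = 0.
Discriminant = (1)² - 4*(-12) = 1 + 48 = 49.
λ = (1 ± √49) / 2 = (1 ± 7) / 2 = -3, 4.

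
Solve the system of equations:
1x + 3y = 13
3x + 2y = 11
x = 1, y = 4

Use elimination (row reduction):
Equation 1: 1x + 3y = 13.
Equation 2: 3x + 2y = 11.
Multiply Eq1 by 3 and Eq2 by 1: 3x + 9y = 39;  3x + 2y = 11.
Subtract: (-7)y = -28, so y = 4.
Back-substitute into Eq1: 1x + 3*(4) = 13, so x = 1.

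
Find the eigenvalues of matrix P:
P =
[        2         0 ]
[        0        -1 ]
λ = -1, 2

Solve det(P - λI) = 0. For a 2×2 matrix the characteristic equation is λ² - (trace)λ + det = 0.
trace(P) = a + d = 2 - 1 = 1.
det(P) = a*d - b*c = (2)*(-1) - (0)*(0) = -2 - 0 = -2.
Characteristic equation: λ² - (1)λ + (-2) = 0.
Discriminant = (1)² - 4*(-2) = 1 + 8 = 9.
λ = (1 ± √9) / 2 = (1 ± 3) / 2 = -1, 2.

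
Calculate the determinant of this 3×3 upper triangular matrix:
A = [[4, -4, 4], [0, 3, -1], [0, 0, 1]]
12

The determinant of a triangular matrix is the product of its diagonal entries (the off-diagonal entries above the diagonal do not affect it).
det(A) = (4) * (3) * (1) = 12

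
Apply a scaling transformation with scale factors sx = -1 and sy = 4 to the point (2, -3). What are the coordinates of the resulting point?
(-2, -12)

Scaling matrix:
[[-1, 0], [0, 4]]
Result: (2 × -1, -3 × 4) = (-2, -12)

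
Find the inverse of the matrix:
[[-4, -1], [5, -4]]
[[-4/21, 1/21], [-5/21, -4/21]]

For [[a,b],[c,d]], inverse = (1/det)·[[d,-b],[-c,a]]
det = -4·-4 - -1·5 = 21
Inverse = (1/21)·[[-4, 1], [-5, -4]]
        = [[-4/21, 1/21], [-5/21, -4/21]]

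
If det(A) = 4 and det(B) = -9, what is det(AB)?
-36

Use the multiplicative property of determinants: det(AB) = det(A)*det(B).
det(AB) = (4)*(-9) = -36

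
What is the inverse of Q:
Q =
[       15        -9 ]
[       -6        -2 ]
det(Q) = -84
Q⁻¹ =
[     1/42     -3/28 ]
[    -1/14     -5/28 ]

For a 2×2 matrix Q = [[a, b], [c, d]] with det(Q) ≠ 0, Q⁻¹ = (1/det(Q)) * [[d, -b], [-c, a]].
det(Q) = (15)*(-2) - (-9)*(-6) = -30 - 54 = -84.
Q⁻¹ = (1/-84) * [[-2, 9], [6, 15]].
Dividing each entry by -84 and reducing:
Q⁻¹ =
[     1/42     -3/28 ]
[    -1/14     -5/28 ]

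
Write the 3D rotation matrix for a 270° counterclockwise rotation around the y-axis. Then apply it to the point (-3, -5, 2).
R = [[0, 0, -1], [0, 1, 0], [1, 0, 0]]; R·(-3, -5, 2) = (-2, -5, -3)

Rotation matrix for 270° around y-axis:
cos(270°) = 0, sin(270°) = -1
R = [[0, 0, -1], [0, 1, 0], [1, 0, 0]]
Apply to (-3, -5, 2): R·[-3, -5, 2]ᵀ = (-2, -5, -3)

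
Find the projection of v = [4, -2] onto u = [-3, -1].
[3, 1]

The projection of v onto u is proj_u(v) = ((v·u) / (u·u)) · u.
v·u = (4)*(-3) + (-2)*(-1) = -10.
u·u = (-3)*(-3) + (-1)*(-1) = 10.
coefficient = -10 / 10 = -1.
proj_u(v) = -1 · [-3, -1] = [3, 1].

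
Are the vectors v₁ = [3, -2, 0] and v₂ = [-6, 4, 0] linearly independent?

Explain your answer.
No, linearly dependent (v₂ = -2·v₁)

Check whether there is a scalar k with v₂ = k·v₁.
Comparing components, k = -2 satisfies -2·[3, -2, 0] = [-6, 4, 0].
Since v₂ is a scalar multiple of v₁, the two vectors are linearly dependent.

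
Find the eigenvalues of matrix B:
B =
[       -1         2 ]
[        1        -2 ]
λ = -3, 0

Solve det(B - λI) = 0. For a 2×2 matrix the characteristic equation is λ² - (trace)λ + det = 0.
trace(B) = a + d = -1 - 2 = -3.
det(B) = a*d - b*c = (-1)*(-2) - (2)*(1) = 2 - 2 = 0.
Characteristic equation: λ² - (-3)λ + (0) = 0.
Discriminant = (-3)² - 4*(0) = 9 - 0 = 9.
λ = (-3 ± √9) / 2 = (-3 ± 3) / 2 = -3, 0.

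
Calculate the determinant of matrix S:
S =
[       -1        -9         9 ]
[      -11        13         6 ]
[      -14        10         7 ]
det(S) = 680

Expand along row 0 (cofactor expansion): det(S) = a*(e*i - f*h) - b*(d*i - f*g) + c*(d*h - e*g), where the 3×3 is [[a, b, c], [d, e, f], [g, h, i]].
Minor M_00 = (13)*(7) - (6)*(10) = 91 - 60 = 31.
Minor M_01 = (-11)*(7) - (6)*(-14) = -77 + 84 = 7.
Minor M_02 = (-11)*(10) - (13)*(-14) = -110 + 182 = 72.
det(S) = (-1)*(31) - (-9)*(7) + (9)*(72) = -31 + 63 + 648 = 680.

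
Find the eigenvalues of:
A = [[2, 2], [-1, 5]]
λ = 3, 4

Solve det(A - λI) = 0. For a 2×2 matrix this is λ² - (trace)λ + det = 0.
trace(A) = 2 + 5 = 7.
det(A) = (2)*(5) - (2)*(-1) = 10 + 2 = 12.
Characteristic equation: λ² - (7)λ + (12) = 0.
Discriminant: (7)² - 4*(12) = 49 - 48 = 1.
Roots: λ = (7 ± √1) / 2 = 3, 4.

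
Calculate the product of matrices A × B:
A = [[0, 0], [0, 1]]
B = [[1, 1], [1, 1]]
[[0, 0], [1, 1]]

Matrix multiplication:
C[0][0] = 0×1 + 0×1 = 0
C[0][1] = 0×1 + 0×1 = 0
C[1][0] = 0×1 + 1×1 = 1
C[1][1] = 0×1 + 1×1 = 1
Result: [[0, 0], [1, 1]]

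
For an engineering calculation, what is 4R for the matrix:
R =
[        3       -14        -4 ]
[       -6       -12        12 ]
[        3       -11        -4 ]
4R =
[       12       -56       -16 ]
[      -24       -48        48 ]
[       12       -44       -16 ]

Scalar multiplication is elementwise: (4R)[i][j] = 4 * R[i][j].
  (4R)[0][0] = 4 * (3) = 12
  (4R)[0][1] = 4 * (-14) = -56
  (4R)[0][2] = 4 * (-4) = -16
  (4R)[1][0] = 4 * (-6) = -24
  (4R)[1][1] = 4 * (-12) = -48
  (4R)[1][2] = 4 * (12) = 48
  (4R)[2][0] = 4 * (3) = 12
  (4R)[2][1] = 4 * (-11) = -44
  (4R)[2][2] = 4 * (-4) = -16
4R =
[       12       -56       -16 ]
[      -24       -48        48 ]
[       12       -44       -16 ]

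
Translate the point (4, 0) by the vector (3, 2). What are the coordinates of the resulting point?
(7, 2)

Translation by (3, 2):
x' = 4 + 3 = 7
y' = 0 + 2 = 2
Homogeneous matrix: [[1, 0, 3], [0, 1, 2], [0, 0, 1]]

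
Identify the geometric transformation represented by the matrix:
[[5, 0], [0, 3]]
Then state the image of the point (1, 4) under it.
non-uniform scaling by (5, 3); image of (1, 4) is (5, 12)

This is diagonal with distinct entries, so it scales the x-axis by 5 and the y-axis by 3.
The matrix [[5, 0], [0, 3]] represents: non-uniform scaling by (5, 3).
Applying it to (1, 4): [5·1 + 0·4, 0·1 + 3·4] = (5, 12).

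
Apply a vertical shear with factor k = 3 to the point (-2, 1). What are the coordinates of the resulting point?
(-2, -5)

Shear matrix for vertical shear with factor k = 3:
[[1, 0], [3, 1]]
Result: (-2, 1) → (-2, -5)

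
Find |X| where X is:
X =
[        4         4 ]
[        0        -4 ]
det(X) = -16

For a 2×2 matrix [[a, b], [c, d]], det = a*d - b*c.
det(X) = (4)*(-4) - (4)*(0) = -16 - 0 = -16.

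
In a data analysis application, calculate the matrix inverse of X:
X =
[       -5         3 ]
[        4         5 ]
det(X) = -37
X⁻¹ =
[    -5/37      3/37 ]
[     4/37      5/37 ]

For a 2×2 matrix X = [[a, b], [c, d]] with det(X) ≠ 0, X⁻¹ = (1/det(X)) * [[d, -b], [-c, a]].
det(X) = (-5)*(5) - (3)*(4) = -25 - 12 = -37.
X⁻¹ = (1/-37) * [[5, -3], [-4, -5]].
Dividing each entry by -37 and reducing:
X⁻¹ =
[    -5/37      3/37 ]
[     4/37      5/37 ]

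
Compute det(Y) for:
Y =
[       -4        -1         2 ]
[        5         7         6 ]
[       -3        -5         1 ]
det(Y) = -133

Expand along row 0 (cofactor expansion): det(Y) = a*(e*i - f*h) - b*(d*i - f*g) + c*(d*h - e*g), where the 3×3 is [[a, b, c], [d, e, f], [g, h, i]].
Minor M_00 = (7)*(1) - (6)*(-5) = 7 + 30 = 37.
Minor M_01 = (5)*(1) - (6)*(-3) = 5 + 18 = 23.
Minor M_02 = (5)*(-5) - (7)*(-3) = -25 + 21 = -4.
det(Y) = (-4)*(37) - (-1)*(23) + (2)*(-4) = -148 + 23 - 8 = -133.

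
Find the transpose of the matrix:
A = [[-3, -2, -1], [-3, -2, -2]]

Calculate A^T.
[[-3, -3], [-2, -2], [-1, -2]]

The transpose sends entry (i,j) to (j,i); rows become columns.
Row 0 of A: [-3, -2, -1] -> column 0 of A^T.
Row 1 of A: [-3, -2, -2] -> column 1 of A^T.
A^T = [[-3, -3], [-2, -2], [-1, -2]]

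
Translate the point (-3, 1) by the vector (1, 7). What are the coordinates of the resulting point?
(-2, 8)

Translation by (1, 7):
x' = -3 + 1 = -2
y' = 1 + 7 = 8
Homogeneous matrix: [[1, 0, 1], [0, 1, 7], [0, 0, 1]]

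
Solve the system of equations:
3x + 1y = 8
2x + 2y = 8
x = 2, y = 2

Use elimination (row reduction):
Equation 1: 3x + 1y = 8.
Equation 2: 2x + 2y = 8.
Multiply Eq1 by 2 and Eq2 by 3: 6x + 2y = 16;  6x + 6y = 24.
Subtract: (4)y = 8, so y = 2.
Back-substitute into Eq1: 3x + 1*(2) = 8, so x = 2.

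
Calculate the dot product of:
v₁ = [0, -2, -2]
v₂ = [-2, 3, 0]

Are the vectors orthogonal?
-6, No

The dot product is the sum of products of corresponding components.
v₁·v₂ = (0)*(-2) + (-2)*(3) + (-2)*(0) = 0 - 6 + 0 = -6.
Two vectors are orthogonal iff their dot product is 0; here the dot product is -6, so the vectors are not orthogonal.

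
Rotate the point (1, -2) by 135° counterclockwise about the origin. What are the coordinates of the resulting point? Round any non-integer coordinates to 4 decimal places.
(0.7071, 2.1213)

Rotation matrix R(θ) = [[cos θ, -sin θ], [sin θ, cos θ]]; for θ = 135°:
R = [[-√2/2, -√2/2], [√2/2, -√2/2]]
Result: R × [1, -2]ᵀ = [-√2/2·1 + (-√2/2)·-2, √2/2·1 + (-√2/2)·-2]ᵀ = (0.7071, 2.1213)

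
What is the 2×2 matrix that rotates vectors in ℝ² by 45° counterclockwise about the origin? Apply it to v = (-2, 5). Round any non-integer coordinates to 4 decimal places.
R = [[√2/2, -√2/2], [√2/2, √2/2]]; R·v = (-4.9497, 2.1213)

A counterclockwise rotation by angle θ in ℝ² has matrix R(θ) = [[cos θ, -sin θ], [sin θ, cos θ]].
For θ = 45°: cos θ = √2/2, sin θ = √2/2.
R(45°) = [[√2/2, -√2/2], [√2/2, √2/2]].
R·v = [√2/2·-2 + (-√2/2)·5, √2/2·-2 + √2/2·5] = (-4.9497, 2.1213).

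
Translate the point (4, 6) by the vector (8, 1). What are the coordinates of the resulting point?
(12, 7)

Translation by (8, 1):
x' = 4 + 8 = 12
y' = 6 + 1 = 7
Homogeneous matrix: [[1, 0, 8], [0, 1, 1], [0, 0, 1]]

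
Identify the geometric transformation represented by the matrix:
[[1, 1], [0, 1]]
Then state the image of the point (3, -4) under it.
horizontal shear with factor 1; image of (3, -4) is (-1, -4)

The matrix [[1, k], [0, 1]] sends (x, y) to (x + 1y, y), leaving the y-coordinate fixed: a horizontal shear.
The matrix [[1, 1], [0, 1]] represents: horizontal shear with factor 1.
Applying it to (3, -4): [1·3 + 1·-4, 0·3 + 1·-4] = (-1, -4).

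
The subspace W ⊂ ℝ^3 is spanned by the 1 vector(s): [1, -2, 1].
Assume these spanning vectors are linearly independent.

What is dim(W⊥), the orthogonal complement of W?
dim(W⊥) = 2

For any subspace W of ℝ^n, dim(W) + dim(W⊥) = n (the whole-space dimension).
Here the given 1 vectors are linearly independent, so dim(W) = 1.
Thus dim(W⊥) = n - dim(W) = 3 - 1 = 2.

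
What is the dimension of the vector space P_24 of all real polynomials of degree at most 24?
Dimension = 25

A polynomial of degree at most 24 can be written as a₀ + a₁x + a₂x² + … + a_24x^24, with 25 free coefficients a₀, …, a_24.
The set {1, x, x², …, x^24} is a basis: it spans P_24 (every such polynomial is a linear combination of these) and is linearly independent (a polynomial is zero iff all its coefficients are zero).
Therefore dim(P_24) = 24 + 1 = 25.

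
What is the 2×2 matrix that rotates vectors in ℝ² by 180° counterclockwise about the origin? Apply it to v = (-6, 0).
R = [[-1, 0], [0, -1]]; R·v = (6, 0)

A counterclockwise rotation by angle θ in ℝ² has matrix R(θ) = [[cos θ, -sin θ], [sin θ, cos θ]].
For θ = 180°: cos θ = -1, sin θ = 0.
R(180°) = [[-1, 0], [0, -1]].
R·v = [-1·-6 + (0)·0, 0·-6 + -1·0] = (6, 0).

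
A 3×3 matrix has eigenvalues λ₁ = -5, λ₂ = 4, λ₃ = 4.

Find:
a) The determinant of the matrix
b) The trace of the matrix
det = -80, trace = 3

Two standard eigenvalue identities:
- det(A) equals the product of the eigenvalues (counted with multiplicity).
- trace(A) equals the sum of the eigenvalues.
det(A) = (-5)*(4)*(4) = -80.
trace(A) = -5 + 4 + 4 = 3.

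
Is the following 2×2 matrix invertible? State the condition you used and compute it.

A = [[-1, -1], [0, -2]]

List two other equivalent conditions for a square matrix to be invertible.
Yes, invertible; det(A) = 2 ≠ 0. Equivalent conditions: rank(A) = 2; Ax = 0 has only the trivial solution; 0 is not an eigenvalue; the columns of A are linearly independent.

To check invertibility, compute det(A).
The given matrix is triangular, so det(A) equals the product of its diagonal entries = 2 ≠ 0.
Since det(A) ≠ 0, A is invertible.
Equivalent conditions for a square matrix A to be invertible:
- rank(A) = 2 (full rank).
- The homogeneous system Ax = 0 has only the trivial solution x = 0.
- 0 is not an eigenvalue of A.
- The columns (equivalently rows) of A are linearly independent.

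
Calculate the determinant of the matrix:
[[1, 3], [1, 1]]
-2

For a 2×2 matrix [[a, b], [c, d]], det = ad - bc
det = (1)(1) - (3)(1) = 1 - 3 = -2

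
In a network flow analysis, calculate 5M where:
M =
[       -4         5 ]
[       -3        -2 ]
5M =
[      -20        25 ]
[      -15       -10 ]

Scalar multiplication is elementwise: (5M)[i][j] = 5 * M[i][j].
  (5M)[0][0] = 5 * (-4) = -20
  (5M)[0][1] = 5 * (5) = 25
  (5M)[1][0] = 5 * (-3) = -15
  (5M)[1][1] = 5 * (-2) = -10
5M =
[      -20        25 ]
[      -15       -10 ]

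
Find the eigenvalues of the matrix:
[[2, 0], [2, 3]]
λ = 2 and λ = 3

Characteristic equation: det(A - λI) = 0
λ² - (trace)λ + (det) = 0
λ² - (5)λ + (6) = 0
λ² - 5λ + 6 = 0
Solving: λ = 2, 3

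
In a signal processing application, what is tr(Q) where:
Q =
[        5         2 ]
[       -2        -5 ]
tr(Q) = 5 - 5 = 0

The trace of a square matrix is the sum of its diagonal entries.
Diagonal entries of Q: Q[0][0] = 5, Q[1][1] = -5.
tr(Q) = 5 - 5 = 0.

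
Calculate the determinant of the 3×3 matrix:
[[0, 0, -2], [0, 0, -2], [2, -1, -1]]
0

Expansion along first row:
det = 0·det([[0,-2],[-1,-1]]) - 0·det([[0,-2],[2,-1]]) + -2·det([[0,0],[2,-1]])
    = 0·(0·-1 - -2·-1) - 0·(0·-1 - -2·2) + -2·(0·-1 - 0·2)
    = 0·-2 - 0·4 + -2·0
    = 0 + 0 + 0 = 0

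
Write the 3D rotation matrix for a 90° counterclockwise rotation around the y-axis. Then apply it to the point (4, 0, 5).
R = [[0, 0, 1], [0, 1, 0], [-1, 0, 0]]; R·(4, 0, 5) = (5, 0, -4)

Rotation matrix for 90° around y-axis:
cos(90°) = 0, sin(90°) = 1
R = [[0, 0, 1], [0, 1, 0], [-1, 0, 0]]
Apply to (4, 0, 5): R·[4, 0, 5]ᵀ = (5, 0, -4)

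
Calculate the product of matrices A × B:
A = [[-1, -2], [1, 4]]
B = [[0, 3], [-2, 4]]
[[4, -11], [-8, 19]]

Matrix multiplication:
C[0][0] = -1×0 + -2×-2 = 4
C[0][1] = -1×3 + -2×4 = -11
C[1][0] = 1×0 + 4×-2 = -8
C[1][1] = 1×3 + 4×4 = 19
Result: [[4, -11], [-8, 19]]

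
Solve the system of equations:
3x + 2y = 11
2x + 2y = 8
x = 3, y = 1

Use elimination (row reduction):
Equation 1: 3x + 2y = 11.
Equation 2: 2x + 2y = 8.
Multiply Eq1 by 2 and Eq2 by 3: 6x + 4y = 22;  6x + 6y = 24.
Subtract: (2)y = 2, so y = 1.
Back-substitute into Eq1: 3x + 2*(1) = 11, so x = 3.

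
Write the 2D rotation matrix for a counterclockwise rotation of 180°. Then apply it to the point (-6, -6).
R = [[-1, 0], [0, -1]]; R·(-6, -6) = (6, 6)

Rotation matrix formula: R(θ) = [[cos θ, -sin θ], [sin θ, cos θ]]
For θ = 180°:
cos(180°) = -1
sin(180°) = 0
R = [[-1, 0], [0, -1]]
Apply to (-6, -6): [-1·-6 + (0)·-6, 0·-6 + -1·-6] = (6, 6)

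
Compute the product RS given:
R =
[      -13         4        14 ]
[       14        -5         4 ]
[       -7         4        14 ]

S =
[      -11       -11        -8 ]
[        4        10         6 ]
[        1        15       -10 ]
RS =
[      173       393       -12 ]
[     -170      -144      -182 ]
[      107       327       -60 ]

Matrix multiplication: (RS)[i][j] = sum over k of R[i][k] * S[k][j].
  (RS)[0][0] = (-13)*(-11) + (4)*(4) + (14)*(1) = 173
  (RS)[0][1] = (-13)*(-11) + (4)*(10) + (14)*(15) = 393
  (RS)[0][2] = (-13)*(-8) + (4)*(6) + (14)*(-10) = -12
  (RS)[1][0] = (14)*(-11) + (-5)*(4) + (4)*(1) = -170
  (RS)[1][1] = (14)*(-11) + (-5)*(10) + (4)*(15) = -144
  (RS)[1][2] = (14)*(-8) + (-5)*(6) + (4)*(-10) = -182
  (RS)[2][0] = (-7)*(-11) + (4)*(4) + (14)*(1) = 107
  (RS)[2][1] = (-7)*(-11) + (4)*(10) + (14)*(15) = 327
  (RS)[2][2] = (-7)*(-8) + (4)*(6) + (14)*(-10) = -60
RS =
[      173       393       -12 ]
[     -170      -144      -182 ]
[      107       327       -60 ]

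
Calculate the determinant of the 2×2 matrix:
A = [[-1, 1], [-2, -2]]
4

For A = [[a, b], [c, d]], det(A) = a*d - b*c.
det(A) = (-1)*(-2) - (1)*(-2) = 2 - -2 = 4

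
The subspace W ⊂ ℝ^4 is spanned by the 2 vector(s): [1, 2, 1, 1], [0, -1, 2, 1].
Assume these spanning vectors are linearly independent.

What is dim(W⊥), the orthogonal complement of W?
dim(W⊥) = 2

For any subspace W of ℝ^n, dim(W) + dim(W⊥) = n (the whole-space dimension).
Here the given 2 vectors are linearly independent, so dim(W) = 2.
Thus dim(W⊥) = n - dim(W) = 4 - 2 = 2.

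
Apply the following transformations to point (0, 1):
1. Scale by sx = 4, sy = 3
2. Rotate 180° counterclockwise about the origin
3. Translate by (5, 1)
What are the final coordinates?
(5, -2)

Step 1: Scale → (0, 3)
Step 2: Rotate 180° → (0, -3)
Step 3: Translate → (5, -2)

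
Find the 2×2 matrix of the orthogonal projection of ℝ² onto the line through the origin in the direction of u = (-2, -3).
[[4/13, 6/13], [6/13, 9/13]]

The orthogonal projection onto the line spanned by a nonzero vector u = (a, b) has matrix P = (u uᵀ) / (uᵀ u) = (1/(a² + b²)) · [[a², ab], [ab, b²]].
Here u = (-2, -3), so a² + b² = 4 + 9 = 13.
P = (1/13) · [[4, 6], [6, 9]] = [[4/13, 6/13], [6/13, 9/13]].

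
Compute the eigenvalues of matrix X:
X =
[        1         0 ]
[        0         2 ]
λ = 1, 2

Solve det(X - λI) = 0. For a 2×2 matrix the characteristic equation is λ² - (trace)λ + det = 0.
trace(X) = a + d = 1 + 2 = 3.
det(X) = a*d - b*c = (1)*(2) - (0)*(0) = 2 - 0 = 2.
Characteristic equation: λ² - (3)λ + (2) = 0.
Discriminant = (3)² - 4*(2) = 9 - 8 = 1.
λ = (3 ± √1) / 2 = (3 ± 1) / 2 = 1, 2.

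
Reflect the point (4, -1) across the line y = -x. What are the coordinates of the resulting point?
(1, -4)

Reflection across line y = -x: (4, -1) → (1, -4)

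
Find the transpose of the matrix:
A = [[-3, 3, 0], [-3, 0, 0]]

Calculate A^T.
[[-3, -3], [3, 0], [0, 0]]

The transpose sends entry (i,j) to (j,i); rows become columns.
Row 0 of A: [-3, 3, 0] -> column 0 of A^T.
Row 1 of A: [-3, 0, 0] -> column 1 of A^T.
A^T = [[-3, -3], [3, 0], [0, 0]]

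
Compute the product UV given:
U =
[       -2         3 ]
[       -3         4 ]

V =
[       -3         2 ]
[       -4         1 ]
UV =
[       -6        -1 ]
[       -7        -2 ]

Matrix multiplication: (UV)[i][j] = sum over k of U[i][k] * V[k][j].
  (UV)[0][0] = (-2)*(-3) + (3)*(-4) = -6
  (UV)[0][1] = (-2)*(2) + (3)*(1) = -1
  (UV)[1][0] = (-3)*(-3) + (4)*(-4) = -7
  (UV)[1][1] = (-3)*(2) + (4)*(1) = -2
UV =
[       -6        -1 ]
[       -7        -2 ]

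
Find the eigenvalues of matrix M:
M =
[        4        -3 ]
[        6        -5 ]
λ = -2, 1

Solve det(M - λI) = 0. For a 2×2 matrix the characteristic equation is λ² - (trace)λ + det = 0.
trace(M) = a + d = 4 - 5 = -1.
det(M) = a*d - b*c = (4)*(-5) - (-3)*(6) = -20 + 18 = -2.
Characteristic equation: λ² - (-1)λ + (-2) = 0.
Discriminant = (-1)² - 4*(-2) = 1 + 8 = 9.
λ = (-1 ± √9) / 2 = (-1 ± 3) / 2 = -2, 1.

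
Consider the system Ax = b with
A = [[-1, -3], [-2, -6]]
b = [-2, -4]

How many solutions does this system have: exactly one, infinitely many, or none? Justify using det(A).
Infinitely many solutions

det(A) = (-1)*(-6) - (-3)*(-2) = 0, so A is singular (column 2 is 3 times column 1).
b = [-2, -4] = 2 * column 1 of A, so b lies in the column space of A.
A singular matrix whose right-hand side is in its column space gives a 1-parameter family of solutions — infinitely many.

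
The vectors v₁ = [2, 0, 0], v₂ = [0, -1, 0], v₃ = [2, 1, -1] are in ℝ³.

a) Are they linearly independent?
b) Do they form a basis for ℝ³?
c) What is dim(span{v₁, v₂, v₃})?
Yes independent, yes basis, dim = 3

Stack v₁, v₂, v₃ as rows of a 3×3 matrix.
[[2, 0, 0]; [0, -1, 0]; [2, 1, -1]] is already lower triangular with nonzero diagonal entries (2, -1, -1), so its determinant is the product of the diagonal entries, det = (2)·(-1)·(-1) = 2 ≠ 0, and the rows are linearly independent.
Three linearly independent vectors in ℝ³ form a basis for ℝ³, so dim(span{v₁,v₂,v₃}) = 3.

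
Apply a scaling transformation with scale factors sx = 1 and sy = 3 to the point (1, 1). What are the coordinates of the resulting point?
(1, 3)

Scaling matrix:
[[1, 0], [0, 3]]
Result: (1 × 1, 1 × 3) = (1, 3)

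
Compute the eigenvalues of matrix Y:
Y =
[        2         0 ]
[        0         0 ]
λ = 0, 2

Solve det(Y - λI) = 0. For a 2×2 matrix the characteristic equation is λ² - (trace)λ + det = 0.
trace(Y) = a + d = 2 + 0 = 2.
det(Y) = a*d - b*c = (2)*(0) - (0)*(0) = 0 - 0 = 0.
Characteristic equation: λ² - (2)λ + (0) = 0.
Discriminant = (2)² - 4*(0) = 4 - 0 = 4.
λ = (2 ± √4) / 2 = (2 ± 2) / 2 = 0, 2.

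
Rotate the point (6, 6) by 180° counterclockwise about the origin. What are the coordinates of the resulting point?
(-6, -6)

Rotation matrix R(θ) = [[cos θ, -sin θ], [sin θ, cos θ]]; for θ = 180°:
R = [[-1, 0], [0, -1]]
Result: R × [6, 6]ᵀ = [-1·6 + (0)·6, 0·6 + (-1)·6]ᵀ = (-6, -6)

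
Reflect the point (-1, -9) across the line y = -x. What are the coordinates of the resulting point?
(9, 1)

Reflection across line y = -x: (-1, -9) → (9, 1)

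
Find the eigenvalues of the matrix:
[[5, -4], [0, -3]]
λ = -3 and λ = 5

Characteristic equation: det(A - λI) = 0
λ² - (trace)λ + (det) = 0
λ² - (2)λ + (-15) = 0
λ² - 2λ - 15 = 0
Solving: λ = -3, 5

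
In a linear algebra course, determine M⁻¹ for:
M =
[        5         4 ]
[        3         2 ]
det(M) = -2
M⁻¹ =
[       -1         2 ]
[      3/2      -5/2 ]

For a 2×2 matrix M = [[a, b], [c, d]] with det(M) ≠ 0, M⁻¹ = (1/det(M)) * [[d, -b], [-c, a]].
det(M) = (5)*(2) - (4)*(3) = 10 - 12 = -2.
M⁻¹ = (1/-2) * [[2, -4], [-3, 5]].
Dividing each entry by -2 and reducing:
M⁻¹ =
[       -1         2 ]
[      3/2      -5/2 ]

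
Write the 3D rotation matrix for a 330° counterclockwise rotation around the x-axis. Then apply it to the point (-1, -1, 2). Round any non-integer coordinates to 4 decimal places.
R = [[1, 0, 0], [0, √3/2, 1/2], [0, -1/2, √3/2]]; R·(-1, -1, 2) = (-1.0000, 0.1340, 2.2321)

Rotation matrix for 330° around x-axis:
cos(330°) = √3/2, sin(330°) = -1/2
R = [[1, 0, 0], [0, √3/2, 1/2], [0, -1/2, √3/2]]
Apply to (-1, -1, 2): R·[-1, -1, 2]ᵀ = (-1.0000, 0.1340, 2.2321)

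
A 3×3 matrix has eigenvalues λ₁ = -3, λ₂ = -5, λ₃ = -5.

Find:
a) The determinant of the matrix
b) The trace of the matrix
det = -75, trace = -13

Two standard eigenvalue identities:
- det(A) equals the product of the eigenvalues (counted with multiplicity).
- trace(A) equals the sum of the eigenvalues.
det(A) = (-3)*(-5)*(-5) = -75.
trace(A) = -3 - 5 - 5 = -13.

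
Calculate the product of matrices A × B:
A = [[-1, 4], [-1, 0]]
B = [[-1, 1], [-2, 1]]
[[-7, 3], [1, -1]]

Matrix multiplication:
C[0][0] = -1×-1 + 4×-2 = -7
C[0][1] = -1×1 + 4×1 = 3
C[1][0] = -1×-1 + 0×-2 = 1
C[1][1] = -1×1 + 0×1 = -1
Result: [[-7, 3], [1, -1]]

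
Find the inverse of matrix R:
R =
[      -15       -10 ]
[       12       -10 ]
det(R) = 270
R⁻¹ =
[    -1/27      1/27 ]
[    -2/45     -1/18 ]

For a 2×2 matrix R = [[a, b], [c, d]] with det(R) ≠ 0, R⁻¹ = (1/det(R)) * [[d, -b], [-c, a]].
det(R) = (-15)*(-10) - (-10)*(12) = 150 + 120 = 270.
R⁻¹ = (1/270) * [[-10, 10], [-12, -15]].
Dividing each entry by 270 and reducing:
R⁻¹ =
[    -1/27      1/27 ]
[    -2/45     -1/18 ]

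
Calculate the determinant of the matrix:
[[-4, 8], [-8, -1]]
68

For a 2×2 matrix [[a, b], [c, d]], det = ad - bc
det = (-4)(-1) - (8)(-8) = 4 - -64 = 68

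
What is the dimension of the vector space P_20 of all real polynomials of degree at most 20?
Dimension = 21

A polynomial of degree at most 20 can be written as a₀ + a₁x + a₂x² + … + a_20x^20, with 21 free coefficients a₀, …, a_20.
The set {1, x, x², …, x^20} is a basis: it spans P_20 (every such polynomial is a linear combination of these) and is linearly independent (a polynomial is zero iff all its coefficients are zero).
Therefore dim(P_20) = 20 + 1 = 21.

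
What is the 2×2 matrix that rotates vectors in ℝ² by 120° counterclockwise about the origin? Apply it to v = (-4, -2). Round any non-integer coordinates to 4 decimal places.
R = [[-1/2, -√3/2], [√3/2, -1/2]]; R·v = (3.7321, -2.4641)

A counterclockwise rotation by angle θ in ℝ² has matrix R(θ) = [[cos θ, -sin θ], [sin θ, cos θ]].
For θ = 120°: cos θ = -1/2, sin θ = √3/2.
R(120°) = [[-1/2, -√3/2], [√3/2, -1/2]].
R·v = [-1/2·-4 + (-√3/2)·-2, √3/2·-4 + -1/2·-2] = (3.7321, -2.4641).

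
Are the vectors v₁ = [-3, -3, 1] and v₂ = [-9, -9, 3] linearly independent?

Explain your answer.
No, linearly dependent (v₂ = 3·v₁)

Check whether there is a scalar k with v₂ = k·v₁.
Comparing components, k = 3 satisfies 3·[-3, -3, 1] = [-9, -9, 3].
Since v₂ is a scalar multiple of v₁, the two vectors are linearly dependent.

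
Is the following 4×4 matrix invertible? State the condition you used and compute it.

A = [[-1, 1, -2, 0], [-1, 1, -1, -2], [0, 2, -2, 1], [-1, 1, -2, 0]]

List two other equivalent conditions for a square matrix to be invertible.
No, not invertible; det(A) = 0 (two rows are equal, so the rows are linearly dependent). Equivalent conditions (failing for this A): rank(A) < 4; Ax = 0 has non-trivial solutions; 0 is an eigenvalue; the columns are linearly dependent.

To check invertibility, compute det(A).
In this matrix, row 0 and the last row are identical, so one row is a scalar multiple of another and the rows are linearly dependent.
A matrix with linearly dependent rows has det = 0 and is not invertible.
Equivalent failed conditions:
- rank(A) < 4.
- Ax = 0 has non-trivial solutions.
- 0 is an eigenvalue.
- The columns are linearly dependent.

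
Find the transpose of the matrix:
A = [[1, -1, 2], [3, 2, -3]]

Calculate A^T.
[[1, 3], [-1, 2], [2, -3]]

The transpose sends entry (i,j) to (j,i); rows become columns.
Row 0 of A: [1, -1, 2] -> column 0 of A^T.
Row 1 of A: [3, 2, -3] -> column 1 of A^T.
A^T = [[1, 3], [-1, 2], [2, -3]]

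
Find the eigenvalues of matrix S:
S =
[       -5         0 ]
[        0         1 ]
λ = -5, 1

Solve det(S - λI) = 0. For a 2×2 matrix the characteristic equation is λ² - (trace)λ + det = 0.
trace(S) = a + d = -5 + 1 = -4.
det(S) = a*d - b*c = (-5)*(1) - (0)*(0) = -5 - 0 = -5.
Characteristic equation: λ² - (-4)λ + (-5) = 0.
Discriminant = (-4)² - 4*(-5) = 16 + 20 = 36.
λ = (-4 ± √36) / 2 = (-4 ± 6) / 2 = -5, 1.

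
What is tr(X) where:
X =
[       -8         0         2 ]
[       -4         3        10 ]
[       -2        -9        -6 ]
tr(X) = -8 + 3 - 6 = -11

The trace of a square matrix is the sum of its diagonal entries.
Diagonal entries of X: X[0][0] = -8, X[1][1] = 3, X[2][2] = -6.
tr(X) = -8 + 3 - 6 = -11.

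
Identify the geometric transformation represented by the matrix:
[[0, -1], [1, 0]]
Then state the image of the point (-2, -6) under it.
rotation by 90° counterclockwise; image of (-2, -6) is (6, -2)

This matches the form [[cos θ, -sin θ], [sin θ, cos θ]] of a rotation matrix; reading off cos θ and sin θ gives the angle.
The matrix [[0, -1], [1, 0]] represents: rotation by 90° counterclockwise.
Applying it to (-2, -6): [0·-2 + -1·-6, 1·-2 + 0·-6] = (6, -2).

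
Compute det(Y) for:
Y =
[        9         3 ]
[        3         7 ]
det(Y) = 54

For a 2×2 matrix [[a, b], [c, d]], det = a*d - b*c.
det(Y) = (9)*(7) - (3)*(3) = 63 - 9 = 54.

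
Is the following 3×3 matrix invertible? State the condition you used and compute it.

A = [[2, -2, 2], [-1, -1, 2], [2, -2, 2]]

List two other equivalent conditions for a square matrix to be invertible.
No, not invertible; det(A) = 0 (two rows are equal, so the rows are linearly dependent). Equivalent conditions (failing for this A): rank(A) < 3; Ax = 0 has non-trivial solutions; 0 is an eigenvalue; the columns are linearly dependent.

To check invertibility, compute det(A).
In this matrix, row 0 and the last row are identical, so one row is a scalar multiple of another and the rows are linearly dependent.
A matrix with linearly dependent rows has det = 0 and is not invertible.
Equivalent failed conditions:
- rank(A) < 3.
- Ax = 0 has non-trivial solutions.
- 0 is an eigenvalue.
- The columns are linearly dependent.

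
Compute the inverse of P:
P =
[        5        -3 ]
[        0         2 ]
det(P) = 10
P⁻¹ =
[      1/5      3/10 ]
[        0       1/2 ]

For a 2×2 matrix P = [[a, b], [c, d]] with det(P) ≠ 0, P⁻¹ = (1/det(P)) * [[d, -b], [-c, a]].
det(P) = (5)*(2) - (-3)*(0) = 10 - 0 = 10.
P⁻¹ = (1/10) * [[2, 3], [0, 5]].
Dividing each entry by 10 and reducing:
P⁻¹ =
[      1/5      3/10 ]
[        0       1/2 ]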